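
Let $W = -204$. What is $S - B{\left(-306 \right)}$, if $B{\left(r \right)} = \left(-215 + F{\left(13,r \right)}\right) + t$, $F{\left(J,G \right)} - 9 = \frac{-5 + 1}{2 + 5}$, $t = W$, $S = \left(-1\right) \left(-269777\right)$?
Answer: $\frac{1891313}{7} \approx 2.7019 \cdot 10^{5}$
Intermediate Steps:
$S = 269777$
$t = -204$
$F{\left(J,G \right)} = \frac{59}{7}$ ($F{\left(J,G \right)} = 9 + \frac{-5 + 1}{2 + 5} = 9 - \frac{4}{7} = \frac{59}{7}$)
$B{\left(r \right)} = - \frac{2874}{7}$ ($B{\left(r \right)} = \left(-215 + \frac{59}{7}\right) - 204 = - \frac{1446}{7} - 204 = - \frac{2874}{7}$)
$S - B{\left(-306 \right)} = 269777 - - \frac{2874}{7} = 269777 + \frac{2874}{7} = \frac{1891313}{7}$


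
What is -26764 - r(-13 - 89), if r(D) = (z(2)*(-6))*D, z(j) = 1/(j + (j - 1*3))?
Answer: -27376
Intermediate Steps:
z(j) = 1/(-3 + 2*j) (z(j) = 1/(j + (j - 3)) = 1/(j + (-3 + j)) = 1/(-3 + 2*j))
r(D) = -6*D (r(D) = (-6/(-3 + 2*2))*D = (-6/(-3 + 4))*D = (-6/1)*D = (1*(-6))*D = -6*D)
-26764 - r(-13 - 89) = -26764 - (-6)*(-13 - 89) = -26764 - (-6)*(-102) = -26764 - 1*612 = -26764 - 612 = -27376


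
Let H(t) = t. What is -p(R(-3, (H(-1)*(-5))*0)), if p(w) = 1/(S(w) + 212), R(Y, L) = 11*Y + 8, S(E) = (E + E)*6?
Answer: 1/88 ≈ 0.011364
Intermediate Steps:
S(E) = 12*E (S(E) = (2*E)*6 = 12*E)
R(Y, L) = 8 + 11*Y
p(w) = 1/(212 + 12*w) (p(w) = 1/(12*w + 212) = 1/(212 + 12*w))
-p(R(-3, (H(-1)*(-5))*0)) = -1/(4*(53 + 3*(8 + 11*(-3)))) = -1/(4*(53 + 3*(8 - 33))) = -1/(4*(53 + 3*(-25))) = -1/(4*(53 - 75)) = -1/(4*(-22)) = -(-1)/(4*22) = -1*(-1/88) = 1/88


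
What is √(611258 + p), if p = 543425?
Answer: √1154683 ≈ 1074.6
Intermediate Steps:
√(611258 + p) = √(611258 + 543425) = √1154683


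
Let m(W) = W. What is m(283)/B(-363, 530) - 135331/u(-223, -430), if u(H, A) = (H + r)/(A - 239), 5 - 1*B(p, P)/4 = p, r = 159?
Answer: -1041168907/736 ≈ -1.4146e+6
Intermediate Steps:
B(p, P) = 20 - 4*p
u(H, A) = (159 + H)/(-239 + A) (u(H, A) = (H + 159)/(A - 239) = (159 + H)/(-239 + A))
m(283)/B(-363, 530) - 135331/u(-223, -430) = 283/(20 - 4*(-363)) - 135331*(-239 - 430)/(159 - 223) = 283/(20 + 1452) - 135331/(-64/(-669)) = 283/1472 - 135331/((-1/669*(-64))) = 283*(1/1472) - 135331/64/669 = 283/1472 - 135331*669/64 = 283/1472 - 90536439/64 = -1041168907/736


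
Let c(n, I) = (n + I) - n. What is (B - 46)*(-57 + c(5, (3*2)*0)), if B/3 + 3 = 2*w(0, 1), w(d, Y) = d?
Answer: 3135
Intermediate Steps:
B = -9 (B = -9 + 3*(2*0) = -9 + 3*0 = -9 + 0 = -9)
c(n, I) = I (c(n, I) = (I + n) - n = I)
(B - 46)*(-57 + c(5, (3*2)*0)) = (-9 - 46)*(-57 + (3*2)*0) = -55*(-57 + 6*0) = -55*(-57 + 0) = -55*(-57) = 3135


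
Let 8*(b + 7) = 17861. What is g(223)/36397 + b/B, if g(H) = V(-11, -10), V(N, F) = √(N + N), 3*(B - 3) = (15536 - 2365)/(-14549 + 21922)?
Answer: 393828795/636224 + I*√22/36397 ≈ 619.01 + 0.00012887*I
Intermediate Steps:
b = 17805/8 (b = -7 + (⅛)*17861 = -7 + 17861/8 = 17805/8 ≈ 2225.6)
B = 79528/22119 (B = 3 + ((15536 - 2365)/(-14549 + 21922))/3 = 3 + (13171/7373)/3 = 3 + (13171*(1/7373))/3 = 3 + (⅓)*(13171/7373) = 3 + 13171/22119 = 79528/22119 ≈ 3.5955)
V(N, F) = √2*√N (V(N, F) = √(2*N) = √2*√N)
g(H) = I*√22 (g(H) = √2*√(-11) = √2*(I*√11) = I*√22)
g(223)/36397 + b/B = (I*√22)/36397 + 17805/(8*(79528/22119)) = (I*√22)*(1/36397) + (17805/8)*(22119/79528) = I*√22/36397 + 393828795/636224 = 393828795/636224 + I*√22/36397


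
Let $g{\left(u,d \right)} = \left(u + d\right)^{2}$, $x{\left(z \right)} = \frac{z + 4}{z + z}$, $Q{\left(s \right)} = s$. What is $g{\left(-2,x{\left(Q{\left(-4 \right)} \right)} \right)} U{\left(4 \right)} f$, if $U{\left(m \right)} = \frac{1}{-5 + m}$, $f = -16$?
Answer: $64$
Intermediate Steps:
$x{\left(z \right)} = \frac{4 + z}{2 z}$
$g{\left(u,d \right)} = \left(d + u\right)^{2}$
$g{\left(-2,x{\left(Q{\left(-4 \right)} \right)} \right)} U{\left(4 \right)} f = \frac{\left(\frac{4 - 4}{2 \left(-4\right)} - 2\right)^{2}}{-5 + 4} \left(-16\right) = \frac{\left(\frac{1}{2} \left(- \frac{1}{4}\right) 0 - 2\right)^{2}}{-1} \left(-16\right) = \left(0 - 2\right)^{2} \left(-1\right) \left(-16\right) = \left(-2\right)^{2} \left(-1\right) \left(-16\right) = 4 \left(-1\right) \left(-16\right) = \left(-4\right) \left(-16\right) = 64$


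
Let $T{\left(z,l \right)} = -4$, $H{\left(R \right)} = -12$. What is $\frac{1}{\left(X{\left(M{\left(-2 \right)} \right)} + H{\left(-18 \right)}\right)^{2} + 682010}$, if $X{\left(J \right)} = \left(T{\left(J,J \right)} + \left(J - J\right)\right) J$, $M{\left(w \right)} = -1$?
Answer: $\frac{1}{682074} \approx 1.4661 \cdot 10^{-6}$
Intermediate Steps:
$X{\left(J \right)} = - 4 J$ ($X{\left(J \right)} = \left(-4 + \left(J - J\right)\right) J = \left(-4 + 0\right) J = - 4 J$)
$\frac{1}{\left(X{\left(M{\left(-2 \right)} \right)} + H{\left(-18 \right)}\right)^{2} + 682010} = \frac{1}{\left(\left(-4\right) \left(-1\right) - 12\right)^{2} + 682010} = \frac{1}{\left(4 - 12\right)^{2} + 682010} = \frac{1}{\left(-8\right)^{2} + 682010} = \frac{1}{64 + 682010} = \frac{1}{682074}$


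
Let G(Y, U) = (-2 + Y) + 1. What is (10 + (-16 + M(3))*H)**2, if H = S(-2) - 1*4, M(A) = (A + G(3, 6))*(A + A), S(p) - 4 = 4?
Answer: 4356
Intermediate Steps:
S(p) = 8 (S(p) = 4 + 4 = 8)
G(Y, U) = -1 + Y
M(A) = 2*A*(2 + A) (M(A) = (A + (-1 + 3))*(A + A) = (A + 2)*(2*A) = (2 + A)*(2*A) = 2*A*(2 + A))
H = 4 (H = 8 - 1*4 = 8 - 4 = 4)
(10 + (-16 + M(3))*H)**2 = (10 + (-16 + 2*3*(2 + 3))*4)**2 = (10 + (-16 + 2*3*5)*4)**2 = (10 + (-16 + 30)*4)**2 = (10 + 14*4)**2 = (10 + 56)**2 = 66**2 = 4356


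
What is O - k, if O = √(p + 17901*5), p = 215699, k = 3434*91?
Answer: -312494 + 2*√76301 ≈ -3.1194e+5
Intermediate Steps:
k = 312494
O = 2*√76301 (O = √(215699 + 17901*5) = √(215699 + 89505) = √305204 = 2*√76301 ≈ 552.45)
O - k = 2*√76301 - 1*312494 = 2*√76301 - 312494 = -312494 + 2*√76301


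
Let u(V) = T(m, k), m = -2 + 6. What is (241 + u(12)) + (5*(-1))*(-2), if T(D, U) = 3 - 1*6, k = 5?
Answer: 248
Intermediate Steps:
m = 4
T(D, U) = -3 (T(D, U) = 3 - 6 = -3)
u(V) = -3
(241 + u(12)) + (5*(-1))*(-2) = (241 - 3) + (5*(-1))*(-2) = 238 - 5*(-2) = 238 + 10 = 248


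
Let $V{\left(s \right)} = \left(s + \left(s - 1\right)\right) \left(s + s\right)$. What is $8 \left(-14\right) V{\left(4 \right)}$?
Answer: $-6272$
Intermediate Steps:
$V{\left(s \right)} = 2 s \left(-1 + 2 s\right)$ ($V{\left(s \right)} = \left(s + \left(-1 + s\right)\right) 2 s = \left(-1 + 2 s\right) 2 s = 2 s \left(-1 + 2 s\right)$)
$8 \left(-14\right) V{\left(4 \right)} = 8 \left(-14\right) 2 \cdot 4 \left(-1 + 2 \cdot 4\right) = - 112 \cdot 2 \cdot 4 \left(-1 + 8\right) = - 112 \cdot 2 \cdot 4 \cdot 7 = \left(-112\right) 56 = -6272$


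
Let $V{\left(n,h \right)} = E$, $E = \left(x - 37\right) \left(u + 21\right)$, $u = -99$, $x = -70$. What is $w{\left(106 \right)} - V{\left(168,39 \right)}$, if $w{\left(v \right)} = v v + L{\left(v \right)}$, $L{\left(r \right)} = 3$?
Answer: $2893$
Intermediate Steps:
$E = 8346$ ($E = \left(-70 - 37\right) \left(-99 + 21\right) = \left(-107\right) \left(-78\right) = 8346$)
$V{\left(n,h \right)} = 8346$
$w{\left(v \right)} = 3 + v^{2}$ ($w{\left(v \right)} = v v + 3 = v^{2} + 3 = 3 + v^{2}$)
$w{\left(106 \right)} - V{\left(168,39 \right)} = \left(3 + 106^{2}\right) - 8346 = \left(3 + 11236\right) - 8346 = 11239 - 8346 = 2893$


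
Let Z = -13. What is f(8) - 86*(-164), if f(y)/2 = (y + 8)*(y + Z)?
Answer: 13944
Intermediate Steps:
f(y) = 2*(-13 + y)*(8 + y) (f(y) = 2*((y + 8)*(y - 13)) = 2*((8 + y)*(-13 + y)) = 2*((-13 + y)*(8 + y)) = 2*(-13 + y)*(8 + y))
f(8) - 86*(-164) = (-208 - 10*8 + 2*8²) - 86*(-164) = (-208 - 80 + 2*64) + 14104 = (-208 - 80 + 128) + 14104 = -160 + 14104 = 13944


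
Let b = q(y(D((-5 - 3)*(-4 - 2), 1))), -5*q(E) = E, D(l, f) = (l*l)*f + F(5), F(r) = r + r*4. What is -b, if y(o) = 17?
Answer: 17/5 ≈ 3.4000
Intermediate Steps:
F(r) = 5*r (F(r) = r + 4*r = 5*r)
D(l, f) = 25 + f*l² (D(l, f) = (l*l)*f + 5*5 = l²*f + 25 = f*l² + 25 = 25 + f*l²)
q(E) = -E/5
b = -17/5 (b = -⅕*17 = -17/5 ≈ -3.4000)
-b = -1*(-17/5) = 17/5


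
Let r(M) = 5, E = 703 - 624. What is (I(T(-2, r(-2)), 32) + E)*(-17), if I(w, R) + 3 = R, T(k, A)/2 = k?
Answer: -1836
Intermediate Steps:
E = 79
T(k, A) = 2*k
I(w, R) = -3 + R
(I(T(-2, r(-2)), 32) + E)*(-17) = ((-3 + 32) + 79)*(-17) = (29 + 79)*(-17) = 108*(-17) = -1836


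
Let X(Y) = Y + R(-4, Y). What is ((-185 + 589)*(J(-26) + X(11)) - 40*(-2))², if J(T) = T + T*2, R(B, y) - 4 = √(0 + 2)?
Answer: 644064816 - 20500576*√2 ≈ 6.1507e+8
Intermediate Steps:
R(B, y) = 4 + √2 (R(B, y) = 4 + √(0 + 2) = 4 + √2)
X(Y) = 4 + Y + √2 (X(Y) = Y + (4 + √2) = 4 + Y + √2)
J(T) = 3*T (J(T) = T + 2*T = 3*T)
((-185 + 589)*(J(-26) + X(11)) - 40*(-2))² = ((-185 + 589)*(3*(-26) + (4 + 11 + √2)) - 40*(-2))² = (404*(-78 + (15 + √2)) + 80)² = (404*(-63 + √2) + 80)² = ((-25452 + 404*√2) + 80)² = (-25372 + 404*√2)²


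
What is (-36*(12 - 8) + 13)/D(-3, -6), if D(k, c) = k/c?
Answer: -262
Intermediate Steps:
(-36*(12 - 8) + 13)/D(-3, -6) = (-36*(12 - 8) + 13)/((-3/(-6))) = (-36*4 + 13)/((-3*(-1/6))) = (-144 + 13)/(1/2) = 2*(-131) = -262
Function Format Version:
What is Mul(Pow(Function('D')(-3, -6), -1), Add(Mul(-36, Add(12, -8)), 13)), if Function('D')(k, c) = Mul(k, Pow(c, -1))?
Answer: -262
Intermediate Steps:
Mul(Pow(Function('D')(-3, -6), -1), Add(Mul(-36, Add(12, -8)), 13)) = Mul(Pow(Mul(-3, Pow(-6, -1)), -1), Add(Mul(-36, Add(12, -8)), 13)) = Mul(Pow(Mul(-3, Rational(-1, 6)), -1), Add(Mul(-36, 4), 13)) = Mul(Pow(Rational(1, 2), -1), Add(-144, 13)) = Mul(2, -131) = -262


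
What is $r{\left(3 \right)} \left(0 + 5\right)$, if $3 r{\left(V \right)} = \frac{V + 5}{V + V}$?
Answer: $\frac{20}{9} \approx 2.2222$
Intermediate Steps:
$r{\left(V \right)} = \frac{5 + V}{6 V}$ ($r{\left(V \right)} = \frac{\left(V + 5\right) \frac{1}{V + V}}{3} = \frac{\left(5 + V\right) \frac{1}{2 V}}{3} = \frac{\frac{1}{2} \frac{1}{V} \left(5 + V\right)}{3} = \frac{5 + V}{6 V}$)
$r{\left(3 \right)} \left(0 + 5\right) = \frac{5 + 3}{6 \cdot 3} \left(0 + 5\right) = \frac{1}{6} \cdot \frac{1}{3} \cdot 8 \cdot 5 = \frac{4}{9} \cdot 5 = \frac{20}{9}$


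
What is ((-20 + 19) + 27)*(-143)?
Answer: -3718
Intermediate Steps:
((-20 + 19) + 27)*(-143) = (-1 + 27)*(-143) = 26*(-143) = -3718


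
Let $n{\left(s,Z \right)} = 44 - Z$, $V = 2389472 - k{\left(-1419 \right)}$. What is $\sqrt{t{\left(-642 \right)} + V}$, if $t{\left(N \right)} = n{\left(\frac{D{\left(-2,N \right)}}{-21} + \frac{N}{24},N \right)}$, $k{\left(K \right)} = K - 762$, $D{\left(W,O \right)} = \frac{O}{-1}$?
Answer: $\sqrt{2392339} \approx 1546.7$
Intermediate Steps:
$D{\left(W,O \right)} = - O$ ($D{\left(W,O \right)} = O \left(-1\right) = - O$)
$k{\left(K \right)} = -762 + K$
$V = 2391653$ ($V = 2389472 - \left(-762 - 1419\right) = 2389472 - -2181 = 2389472 + 2181 = 2391653$)
$t{\left(N \right)} = 44 - N$
$\sqrt{t{\left(-642 \right)} + V} = \sqrt{\left(44 - -642\right) + 2391653} = \sqrt{\left(44 + 642\right) + 2391653} = \sqrt{686 + 2391653} = \sqrt{2392339}$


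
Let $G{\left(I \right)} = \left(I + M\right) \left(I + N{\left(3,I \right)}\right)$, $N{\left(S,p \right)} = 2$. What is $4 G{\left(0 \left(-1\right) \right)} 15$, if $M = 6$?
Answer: $720$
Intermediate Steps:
$G{\left(I \right)} = \left(2 + I\right) \left(6 + I\right)$ ($G{\left(I \right)} = \left(I + 6\right) \left(I + 2\right) = \left(6 + I\right) \left(2 + I\right) = \left(2 + I\right) \left(6 + I\right)$)
$4 G{\left(0 \left(-1\right) \right)} 15 = 4 \left(12 + \left(0 \left(-1\right)\right)^{2} + 8 \cdot 0 \left(-1\right)\right) 15 = 4 \left(12 + 0^{2} + 8 \cdot 0\right) 15 = 4 \left(12 + 0 + 0\right) 15 = 4 \cdot 12 \cdot 15 = 48 \cdot 15 = 720$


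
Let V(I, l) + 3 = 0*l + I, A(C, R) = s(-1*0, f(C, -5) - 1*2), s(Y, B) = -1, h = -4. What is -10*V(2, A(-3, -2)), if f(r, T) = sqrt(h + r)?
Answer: 10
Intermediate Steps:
f(r, T) = sqrt(-4 + r)
A(C, R) = -1
V(I, l) = -3 + I (V(I, l) = -3 + (0*l + I) = -3 + (0 + I) = -3 + I)
-10*V(2, A(-3, -2)) = -10*(-3 + 2) = -10*(-1) = 10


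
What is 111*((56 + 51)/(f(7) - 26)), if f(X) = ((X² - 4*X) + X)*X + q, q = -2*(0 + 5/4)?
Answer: 23754/335 ≈ 70.907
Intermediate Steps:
q = -5/2 (q = -2*(0 + 5*(¼)) = -2*(0 + 5/4) = -2*5/4 = -5/2 ≈ -2.5000)
f(X) = -5/2 + X*(X² - 3*X) (f(X) = ((X² - 4*X) + X)*X - 5/2 = (X² - 3*X)*X - 5/2 = X*(X² - 3*X) - 5/2 = -5/2 + X*(X² - 3*X))
111*((56 + 51)/(f(7) - 26)) = 111*((56 + 51)/((-5/2 + 7³ - 3*7²) - 26)) = 111*(107/((-5/2 + 343 - 3*49) - 26)) = 111*(107/((-5/2 + 343 - 147) - 26)) = 111*(107/(387/2 - 26)) = 111*(107/(335/2)) = 111*(107*(2/335)) = 111*(214/335) = 23754/335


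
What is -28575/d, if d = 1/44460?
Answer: -1270444500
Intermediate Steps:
d = 1/44460 ≈ 2.2492e-5
-28575/d = -28575/1/44460 = -28575*44460 = -1270444500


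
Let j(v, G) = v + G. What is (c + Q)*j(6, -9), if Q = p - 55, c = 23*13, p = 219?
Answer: -1389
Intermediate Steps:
c = 299
j(v, G) = G + v
Q = 164 (Q = 219 - 55 = 164)
(c + Q)*j(6, -9) = (299 + 164)*(-9 + 6) = 463*(-3) = -1389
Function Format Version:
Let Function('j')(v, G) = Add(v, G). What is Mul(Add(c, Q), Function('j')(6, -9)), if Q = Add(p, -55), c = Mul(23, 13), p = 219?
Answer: -1389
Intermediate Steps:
c = 299
Function('j')(v, G) = Add(G, v)
Q = 164 (Q = Add(219, -55) = 164)
Mul(Add(c, Q), Function('j')(6, -9)) = Mul(Add(299, 164), Add(-9, 6)) = Mul(463, -3) = -1389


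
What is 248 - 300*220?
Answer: -65752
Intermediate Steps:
248 - 300*220 = 248 - 66000 = -65752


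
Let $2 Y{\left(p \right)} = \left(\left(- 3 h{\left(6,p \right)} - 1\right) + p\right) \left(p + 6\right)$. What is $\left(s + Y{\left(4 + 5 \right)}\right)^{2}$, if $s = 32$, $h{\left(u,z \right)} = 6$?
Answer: $1849$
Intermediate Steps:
$Y{\left(p \right)} = \frac{\left(-19 + p\right) \left(6 + p\right)}{2}$ ($Y{\left(p \right)} = \frac{\left(\left(\left(-3\right) 6 - 1\right) + p\right) \left(p + 6\right)}{2} = \frac{\left(\left(-18 - 1\right) + p\right) \left(6 + p\right)}{2} = \frac{\left(-19 + p\right) \left(6 + p\right)}{2}$)
$\left(s + Y{\left(4 + 5 \right)}\right)^{2} = \left(32 - \left(57 - \frac{\left(4 + 5\right)^{2}}{2} + \frac{13 \left(4 + 5\right)}{2}\right)\right)^{2} = \left(32 - \left(\frac{231}{2} - \frac{81}{2}\right)\right)^{2} = \left(32 - 75\right)^{2} = \left(-43\right)^{2} = 1849$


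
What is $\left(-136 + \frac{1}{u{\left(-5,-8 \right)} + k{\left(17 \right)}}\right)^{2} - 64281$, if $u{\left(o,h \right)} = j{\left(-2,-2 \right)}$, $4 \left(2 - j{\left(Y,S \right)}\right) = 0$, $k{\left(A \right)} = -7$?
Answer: $- \frac{1143264}{25} \approx -45731.0$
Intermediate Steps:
$j{\left(Y,S \right)} = 2$ ($j{\left(Y,S \right)} = 2 - 0 = 2 + 0 = 2$)
$u{\left(o,h \right)} = 2$
$\left(-136 + \frac{1}{u{\left(-5,-8 \right)} + k{\left(17 \right)}}\right)^{2} - 64281 = \left(-136 + \frac{1}{2 - 7}\right)^{2} - 64281 = \left(-136 + \frac{1}{-5}\right)^{2} - 64281 = \left(-136 - \frac{1}{5}\right)^{2} - 64281 = \left(- \frac{681}{5}\right)^{2} - 64281 = \frac{463761}{25} - 64281 = - \frac{1143264}{25}$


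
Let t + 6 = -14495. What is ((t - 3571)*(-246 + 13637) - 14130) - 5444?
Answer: -242021726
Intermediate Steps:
t = -14501 (t = -6 - 14495 = -14501)
((t - 3571)*(-246 + 13637) - 14130) - 5444 = ((-14501 - 3571)*(-246 + 13637) - 14130) - 5444 = (-18072*13391 - 14130) - 5444 = (-242002152 - 14130) - 5444 = -242016282 - 5444 = -242021726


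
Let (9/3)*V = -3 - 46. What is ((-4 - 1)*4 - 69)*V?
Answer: 4361/3 ≈ 1453.7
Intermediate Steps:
V = -49/3 (V = (-3 - 46)/3 = (⅓)*(-49) = -49/3 ≈ -16.333)
((-4 - 1)*4 - 69)*V = ((-4 - 1)*4 - 69)*(-49/3) = (-5*4 - 69)*(-49/3) = (-20 - 69)*(-49/3) = -89*(-49/3) = 4361/3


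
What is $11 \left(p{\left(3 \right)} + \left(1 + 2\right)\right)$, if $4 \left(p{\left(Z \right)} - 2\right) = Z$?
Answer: $\frac{253}{4} \approx 63.25$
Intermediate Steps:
$p{\left(Z \right)} = 2 + \frac{Z}{4}$
$11 \left(p{\left(3 \right)} + \left(1 + 2\right)\right) = 11 \left(\left(2 + \frac{1}{4} \cdot 3\right) + \left(1 + 2\right)\right) = 11 \left(\left(2 + \frac{3}{4}\right) + 3\right) = 11 \left(\frac{11}{4} + 3\right) = 11 \cdot \frac{23}{4} = \frac{253}{4}$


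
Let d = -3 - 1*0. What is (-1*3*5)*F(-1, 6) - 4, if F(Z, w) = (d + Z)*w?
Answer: 356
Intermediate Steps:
d = -3 (d = -3 + 0 = -3)
F(Z, w) = w*(-3 + Z) (F(Z, w) = (-3 + Z)*w = w*(-3 + Z))
(-1*3*5)*F(-1, 6) - 4 = (-1*3*5)*(6*(-3 - 1)) - 4 = (-3*5)*(6*(-4)) - 4 = -15*(-24) - 4 = 360 - 4 = 356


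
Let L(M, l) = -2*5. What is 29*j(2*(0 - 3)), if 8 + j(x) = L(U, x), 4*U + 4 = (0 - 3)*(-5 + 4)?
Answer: -522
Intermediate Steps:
U = -1/4 (U = -1 + ((0 - 3)*(-5 + 4))/4 = -1 + (-3*(-1))/4 = -1 + (1/4)*3 = -1 + 3/4 = -1/4 ≈ -0.25000)
L(M, l) = -10
j(x) = -18 (j(x) = -8 - 10 = -18)
29*j(2*(0 - 3)) = 29*(-18) = -522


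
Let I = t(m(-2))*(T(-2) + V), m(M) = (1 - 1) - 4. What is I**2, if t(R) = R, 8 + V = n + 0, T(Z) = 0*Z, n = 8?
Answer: 0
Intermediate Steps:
T(Z) = 0
m(M) = -4 (m(M) = 0 - 4 = -4)
V = 0 (V = -8 + (8 + 0) = -8 + 8 = 0)
I = 0 (I = -4*(0 + 0) = -4*0 = 0)
I**2 = 0**2 = 0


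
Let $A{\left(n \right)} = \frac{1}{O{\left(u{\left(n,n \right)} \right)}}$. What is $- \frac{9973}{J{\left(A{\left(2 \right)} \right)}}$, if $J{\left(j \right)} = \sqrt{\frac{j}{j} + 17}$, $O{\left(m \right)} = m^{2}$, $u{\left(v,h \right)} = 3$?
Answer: $- \frac{9973 \sqrt{2}}{6} \approx -2350.7$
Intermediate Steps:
$A{\left(n \right)} = \frac{1}{9}$ ($A{\left(n \right)} = \frac{1}{3^{2}} = \frac{1}{9}$)
$J{\left(j \right)} = 3 \sqrt{2}$ ($J{\left(j \right)} = \sqrt{1 + 17} = \sqrt{18} = 3 \sqrt{2}$)
$- \frac{9973}{J{\left(A{\left(2 \right)} \right)}} = - \frac{9973}{3 \sqrt{2}} = - 9973 \frac{\sqrt{2}}{6} = - \frac{9973 \sqrt{2}}{6}$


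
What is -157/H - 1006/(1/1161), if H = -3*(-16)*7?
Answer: -392436733/336 ≈ -1.1680e+6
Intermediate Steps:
H = 336 (H = 48*7 = 336)
-157/H - 1006/(1/1161) = -157/336 - 1006/(1/1161) = -157*1/336 - 1006/1/1161 = -157/336 - 1006*1161 = -157/336 - 1167966 = -392436733/336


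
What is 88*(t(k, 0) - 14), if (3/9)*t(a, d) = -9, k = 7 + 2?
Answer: -3608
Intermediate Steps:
k = 9
t(a, d) = -27 (t(a, d) = 3*(-9) = -27)
88*(t(k, 0) - 14) = 88*(-27 - 14) = 88*(-41) = -3608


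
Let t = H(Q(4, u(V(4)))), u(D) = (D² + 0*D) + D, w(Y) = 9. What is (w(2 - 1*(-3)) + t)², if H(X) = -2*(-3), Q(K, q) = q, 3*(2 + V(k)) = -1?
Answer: 225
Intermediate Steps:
V(k) = -7/3 (V(k) = -2 + (⅓)*(-1) = -2 - ⅓ = -7/3)
u(D) = D + D² (u(D) = (D² + 0) + D = D² + D = D + D²)
H(X) = 6
t = 6
(w(2 - 1*(-3)) + t)² = (9 + 6)² = 15² = 225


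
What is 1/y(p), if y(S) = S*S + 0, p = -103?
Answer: 1/10609 ≈ 9.4260e-5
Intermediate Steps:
y(S) = S² (y(S) = S² + 0 = S²)
1/y(p) = 1/((-103)²) = 1/10609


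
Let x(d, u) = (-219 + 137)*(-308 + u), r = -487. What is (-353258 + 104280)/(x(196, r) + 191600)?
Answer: -124489/128395 ≈ -0.96958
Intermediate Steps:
x(d, u) = 25256 - 82*u (x(d, u) = -82*(-308 + u) = 25256 - 82*u)
(-353258 + 104280)/(x(196, r) + 191600) = (-353258 + 104280)/((25256 - 82*(-487)) + 191600) = -248978/((25256 + 39934) + 191600) = -248978/(65190 + 191600) = -248978/256790 = -248978*1/256790 = -124489/128395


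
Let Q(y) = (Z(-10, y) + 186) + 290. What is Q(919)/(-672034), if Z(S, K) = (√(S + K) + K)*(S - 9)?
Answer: 16985/672034 + 57*√101/672034 ≈ 0.026126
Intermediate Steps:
Z(S, K) = (-9 + S)*(K + √(K + S)) (Z(S, K) = (√(K + S) + K)*(-9 + S) = (K + √(K + S))*(-9 + S) = (-9 + S)*(K + √(K + S)))
Q(y) = 476 - 19*y - 19*√(-10 + y) (Q(y) = ((-9*y - 9*√(y - 10) + y*(-10) - 10*√(y - 10)) + 186) + 290 = ((-9*y - 9*√(-10 + y) - 10*y - 10*√(-10 + y)) + 186) + 290 = ((-19*y - 19*√(-10 + y)) + 186) + 290 = (186 - 19*y - 19*√(-10 + y)) + 290 = 476 - 19*y - 19*√(-10 + y))
Q(919)/(-672034) = (476 - 19*919 - 19*√(-10 + 919))/(-672034) = (476 - 17461 - 57*√101)*(-1/672034) = (-16985 - 57*√101)*(-1/672034) = 16985/672034 + 57*√101/672034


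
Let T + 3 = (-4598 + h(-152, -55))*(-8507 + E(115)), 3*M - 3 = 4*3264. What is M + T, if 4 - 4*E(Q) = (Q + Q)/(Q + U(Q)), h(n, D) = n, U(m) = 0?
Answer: 40410225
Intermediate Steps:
M = 4353 (M = 1 + (4*3264)/3 = 1 + (⅓)*13056 = 1 + 4352 = 4353)
E(Q) = ½ (E(Q) = 1 - (Q + Q)/(4*(Q + 0)) = 1 - 2*Q/(4*Q) = 1 - ¼*2 = 1 - ½ = ½)
T = 40405872 (T = -3 + (-4598 - 152)*(-8507 + ½) = -3 - 4750*(-17013/2) = -3 + 40405875 = 40405872)
M + T = 4353 + 40405872 = 40410225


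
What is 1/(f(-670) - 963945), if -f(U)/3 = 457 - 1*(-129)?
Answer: -1/965703 ≈ -1.0355e-6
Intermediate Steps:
f(U) = -1758 (f(U) = -3*(457 - 1*(-129)) = -3*(457 + 129) = -3*586 = -1758)
1/(f(-670) - 963945) = 1/(-1758 - 963945) = 1/(-965703) = -1/965703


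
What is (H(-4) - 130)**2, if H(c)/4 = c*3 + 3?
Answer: 27556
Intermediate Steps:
H(c) = 12 + 12*c (H(c) = 4*(c*3 + 3) = 4*(3*c + 3) = 4*(3 + 3*c) = 12 + 12*c)
(H(-4) - 130)**2 = ((12 + 12*(-4)) - 130)**2 = ((12 - 48) - 130)**2 = (-36 - 130)**2 = (-166)**2 = 27556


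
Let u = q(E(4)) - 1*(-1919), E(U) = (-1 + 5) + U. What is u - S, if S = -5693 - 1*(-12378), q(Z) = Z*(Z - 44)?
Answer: -5054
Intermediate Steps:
E(U) = 4 + U
q(Z) = Z*(-44 + Z)
S = 6685 (S = -5693 + 12378 = 6685)
u = 1631 (u = (4 + 4)*(-44 + (4 + 4)) - 1*(-1919) = 8*(-44 + 8) + 1919 = 8*(-36) + 1919 = -288 + 1919 = 1631)
u - S = 1631 - 1*6685 = 1631 - 6685 = -5054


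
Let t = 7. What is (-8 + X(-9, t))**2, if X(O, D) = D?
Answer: 1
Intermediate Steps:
(-8 + X(-9, t))**2 = (-8 + 7)**2 = (-1)**2 = 1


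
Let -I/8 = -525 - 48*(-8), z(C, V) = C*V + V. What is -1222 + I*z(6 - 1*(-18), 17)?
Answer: 478178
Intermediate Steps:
z(C, V) = V + C*V
I = 1128 (I = -8*(-525 - 48*(-8)) = -8*(-525 - 1*(-384)) = -8*(-525 + 384) = -8*(-141) = 1128)
-1222 + I*z(6 - 1*(-18), 17) = -1222 + 1128*(17*(1 + (6 - 1*(-18)))) = -1222 + 1128*(17*(1 + (6 + 18))) = -1222 + 1128*(17*(1 + 24)) = -1222 + 1128*(17*25) = -1222 + 1128*425 = -1222 + 479400 = 478178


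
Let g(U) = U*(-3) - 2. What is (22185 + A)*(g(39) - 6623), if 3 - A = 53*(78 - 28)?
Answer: -131725196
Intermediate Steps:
g(U) = -2 - 3*U (g(U) = -3*U - 2 = -2 - 3*U)
A = -2647 (A = 3 - 53*(78 - 28) = 3 - 53*50 = 3 - 1*2650 = 3 - 2650 = -2647)
(22185 + A)*(g(39) - 6623) = (22185 - 2647)*((-2 - 3*39) - 6623) = 19538*((-2 - 117) - 6623) = 19538*(-119 - 6623) = 19538*(-6742) = -131725196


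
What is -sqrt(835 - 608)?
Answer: -sqrt(227) ≈ -15.067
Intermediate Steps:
-sqrt(835 - 608) = -sqrt(227)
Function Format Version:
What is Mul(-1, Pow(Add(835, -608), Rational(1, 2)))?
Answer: Mul(-1, Pow(227, Rational(1, 2))) ≈ -15.067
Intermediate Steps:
Mul(-1, Pow(Add(835, -608), Rational(1, 2))) = Mul(-1, Pow(227, Rational(1, 2)))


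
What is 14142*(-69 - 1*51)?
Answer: -1697040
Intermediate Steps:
14142*(-69 - 1*51) = 14142*(-69 - 51) = 14142*(-120) = -1697040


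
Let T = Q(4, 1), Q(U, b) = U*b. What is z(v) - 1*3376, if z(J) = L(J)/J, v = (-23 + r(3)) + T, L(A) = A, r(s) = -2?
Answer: -3375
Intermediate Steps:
T = 4 (T = 4*1 = 4)
v = -21 (v = (-23 - 2) + 4 = -25 + 4 = -21)
z(J) = 1 (z(J) = J/J = 1)
z(v) - 1*3376 = 1 - 1*3376 = 1 - 3376 = -3375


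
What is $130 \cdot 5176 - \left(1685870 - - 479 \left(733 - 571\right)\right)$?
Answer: $-1090588$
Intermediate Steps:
$130 \cdot 5176 - \left(1685870 - - 479 \left(733 - 571\right)\right) = 672880 - \left(1685870 - \left(-479\right) 162\right) = 672880 - \left(1685870 - -77598\right) = 672880 - \left(1685870 + 77598\right) = 672880 - 1763468 = -1090588$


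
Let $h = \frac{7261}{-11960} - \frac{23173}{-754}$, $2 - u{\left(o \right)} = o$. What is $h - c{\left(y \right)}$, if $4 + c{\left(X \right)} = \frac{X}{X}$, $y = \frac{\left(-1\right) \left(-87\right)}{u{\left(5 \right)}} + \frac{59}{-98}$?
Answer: $\frac{11489531}{346840} \approx 33.126$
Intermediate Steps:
$u{\left(o \right)} = 2 - o$
$y = - \frac{2901}{98}$ ($y = \frac{\left(-1\right) \left(-87\right)}{2 - 5} + \frac{59}{-98} = \frac{87}{2 - 5} + 59 \left(- \frac{1}{98}\right) = \frac{87}{-3} - \frac{59}{98} = 87 \left(- \frac{1}{3}\right) - \frac{59}{98} = -29 - \frac{59}{98} = - \frac{2901}{98} \approx -29.602$)
$c{\left(X \right)} = -3$ ($c{\left(X \right)} = -4 + \frac{X}{X} = -4 + 1 = -3$)
$h = \frac{10449011}{346840}$ ($h = 7261 \left(- \frac{1}{11960}\right) - - \frac{23173}{754} = - \frac{7261}{11960} + \frac{23173}{754} = \frac{10449011}{346840} \approx 30.126$)
$h - c{\left(y \right)} = \frac{10449011}{346840} - -3 = \frac{10449011}{346840} + 3 = \frac{11489531}{346840}$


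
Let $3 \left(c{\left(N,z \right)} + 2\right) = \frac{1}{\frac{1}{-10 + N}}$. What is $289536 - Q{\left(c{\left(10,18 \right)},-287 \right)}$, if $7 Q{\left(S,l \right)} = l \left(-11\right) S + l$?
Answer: $290479$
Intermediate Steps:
$c{\left(N,z \right)} = - \frac{16}{3} + \frac{N}{3}$ ($c{\left(N,z \right)} = -2 + \frac{1}{3 \frac{1}{-10 + N}} = -2 + \frac{-10 + N}{3} = -2 + \left(- \frac{10}{3} + \frac{N}{3}\right) = - \frac{16}{3} + \frac{N}{3}$)
$Q{\left(S,l \right)} = \frac{l}{7} - \frac{11 S l}{7}$ ($Q{\left(S,l \right)} = \frac{l \left(-11\right) S + l}{7} = \frac{- 11 l S + l}{7} = \frac{- 11 S l + l}{7} = \frac{l - 11 S l}{7} = \frac{l}{7} - \frac{11 S l}{7}$)
$289536 - Q{\left(c{\left(10,18 \right)},-287 \right)} = 289536 - \frac{1}{7} \left(-287\right) \left(1 - 11 \left(- \frac{16}{3} + \frac{1}{3} \cdot 10\right)\right) = 289536 - \frac{1}{7} \left(-287\right) \left(1 - 11 \left(- \frac{16}{3} + \frac{10}{3}\right)\right) = 289536 - \frac{1}{7} \left(-287\right) \left(1 - -22\right) = 289536 - \frac{1}{7} \left(-287\right) \left(1 + 22\right) = 289536 - \frac{1}{7} \left(-287\right) 23 = 289536 - -943 = 289536 + 943 = 290479$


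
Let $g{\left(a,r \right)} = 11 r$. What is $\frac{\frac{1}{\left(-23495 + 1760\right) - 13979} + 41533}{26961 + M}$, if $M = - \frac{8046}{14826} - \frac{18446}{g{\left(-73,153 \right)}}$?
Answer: $\frac{881232726880539}{571805042890408} \approx 1.5411$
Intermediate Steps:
$M = - \frac{47836969}{4158693}$ ($M = - \frac{8046}{14826} - \frac{18446}{11 \cdot 153} = \left(-8046\right) \frac{1}{14826} - \frac{18446}{1683} = - \frac{1341}{2471} - \frac{18446}{1683} = - \frac{47836969}{4158693} \approx -11.503$)
$\frac{\frac{1}{\left(-23495 + 1760\right) - 13979} + 41533}{26961 + M} = \frac{\frac{1}{\left(-23495 + 1760\right) - 13979} + 41533}{26961 - \frac{47836969}{4158693}} = \frac{\frac{1}{-21735 - 13979} + 41533}{\frac{112074685004}{4158693}} = \left(\frac{1}{-35714} + 41533\right) \frac{4158693}{112074685004} = \left(- \frac{1}{35714} + 41533\right) \frac{4158693}{112074685004} = \frac{1483309561}{35714} \cdot \frac{4158693}{112074685004} = \frac{881232726880539}{571805042890408}$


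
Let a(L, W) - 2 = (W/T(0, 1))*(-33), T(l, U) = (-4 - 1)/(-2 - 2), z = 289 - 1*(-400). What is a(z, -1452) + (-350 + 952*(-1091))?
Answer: -5003236/5 ≈ -1.0006e+6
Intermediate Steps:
z = 689 (z = 289 + 400 = 689)
T(l, U) = 5/4 (T(l, U) = -5/(-4) = -5*(-¼) = 5/4)
a(L, W) = 2 - 132*W/5 (a(L, W) = 2 + (W/(5/4))*(-33) = 2 + (W*(⅘))*(-33) = 2 + (4*W/5)*(-33) = 2 - 132*W/5)
a(z, -1452) + (-350 + 952*(-1091)) = (2 - 132/5*(-1452)) + (-350 + 952*(-1091)) = (2 + 191664/5) + (-350 - 1038632) = 191674/5 - 1038982 = -5003236/5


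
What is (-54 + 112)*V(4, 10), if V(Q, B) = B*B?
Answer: 5800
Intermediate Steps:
V(Q, B) = B**2
(-54 + 112)*V(4, 10) = (-54 + 112)*10**2 = 58*100 = 5800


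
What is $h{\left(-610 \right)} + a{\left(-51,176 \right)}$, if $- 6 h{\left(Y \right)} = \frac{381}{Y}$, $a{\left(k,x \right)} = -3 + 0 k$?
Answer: $- \frac{3533}{1220} \approx -2.8959$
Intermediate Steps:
$a{\left(k,x \right)} = -3$ ($a{\left(k,x \right)} = -3 + 0 = -3$)
$h{\left(Y \right)} = - \frac{127}{2 Y}$ ($h{\left(Y \right)} = - \frac{381 \frac{1}{Y}}{6} = - \frac{127}{2 Y}$)
$h{\left(-610 \right)} + a{\left(-51,176 \right)} = - \frac{127}{2 \left(-610\right)} - 3 = \left(- \frac{127}{2}\right) \left(- \frac{1}{610}\right) - 3 = \frac{127}{1220} - 3 = - \frac{3533}{1220}$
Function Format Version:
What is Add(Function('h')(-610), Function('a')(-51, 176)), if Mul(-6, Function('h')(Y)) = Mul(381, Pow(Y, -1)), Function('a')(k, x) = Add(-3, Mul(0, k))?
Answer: Rational(-3533, 1220) ≈ -2.8959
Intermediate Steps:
Function('a')(k, x) = -3 (Function('a')(k, x) = Add(-3, 0) = -3)
Function('h')(Y) = Mul(Rational(-127, 2), Pow(Y, -1)) (Function('h')(Y) = Mul(Rational(-1, 6), Mul(381, Pow(Y, -1))) = Mul(Rational(-127, 2), Pow(Y, -1)))
Add(Function('h')(-610), Function('a')(-51, 176)) = Add(Mul(Rational(-127, 2), Pow(-610, -1)), -3) = Add(Mul(Rational(-127, 2), Rational(-1, 610)), -3) = Add(Rational(127, 1220), -3) = Rational(-3533, 1220)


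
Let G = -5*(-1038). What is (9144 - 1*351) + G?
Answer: 13983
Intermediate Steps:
G = 5190
(9144 - 1*351) + G = (9144 - 1*351) + 5190 = (9144 - 351) + 5190 = 8793 + 5190 = 13983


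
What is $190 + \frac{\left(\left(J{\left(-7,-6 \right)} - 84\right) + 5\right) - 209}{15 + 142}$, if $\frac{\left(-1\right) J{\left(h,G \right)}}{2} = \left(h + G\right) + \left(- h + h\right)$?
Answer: $\frac{29568}{157} \approx 188.33$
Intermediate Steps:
$J{\left(h,G \right)} = - 2 G - 2 h$ ($J{\left(h,G \right)} = - 2 \left(\left(h + G\right) + \left(- h + h\right)\right) = - 2 \left(\left(G + h\right) + 0\right) = - 2 \left(G + h\right) = - 2 G - 2 h$)
$190 + \frac{\left(\left(J{\left(-7,-6 \right)} - 84\right) + 5\right) - 209}{15 + 142} = 190 + \frac{\left(\left(\left(\left(-2\right) \left(-6\right) - -14\right) - 84\right) + 5\right) - 209}{15 + 142} = 190 + \frac{\left(\left(\left(12 + 14\right) - 84\right) + 5\right) - 209}{157} = 190 + \left(\left(\left(26 - 84\right) + 5\right) - 209\right) \frac{1}{157} = 190 + \left(\left(-58 + 5\right) - 209\right) \frac{1}{157} = 190 + \left(-53 - 209\right) \frac{1}{157} = 190 - \frac{262}{157} = \frac{29568}{157}$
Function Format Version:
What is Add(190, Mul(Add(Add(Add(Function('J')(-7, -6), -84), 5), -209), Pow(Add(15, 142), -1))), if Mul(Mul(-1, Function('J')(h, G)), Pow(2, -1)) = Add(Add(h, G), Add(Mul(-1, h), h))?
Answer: Rational(29568, 157) ≈ 188.33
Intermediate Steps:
Function('J')(h, G) = Add(Mul(-2, G), Mul(-2, h)) (Function('J')(h, G) = Mul(-2, Add(Add(h, G), Add(Mul(-1, h), h))) = Mul(-2, Add(Add(G, h), 0)) = Mul(-2, Add(G, h)) = Add(Mul(-2, G), Mul(-2, h)))
Add(190, Mul(Add(Add(Add(Function('J')(-7, -6), -84), 5), -209), Pow(Add(15, 142), -1))) = Add(190, Mul(Add(Add(Add(Add(Mul(-2, -6), Mul(-2, -7)), -84), 5), -209), Pow(Add(15, 142), -1))) = Add(190, Mul(Add(Add(Add(Add(12, 14), -84), 5), -209), Pow(157, -1))) = Add(190, Mul(Add(Add(Add(26, -84), 5), -209), Rational(1, 157))) = Add(190, Mul(Add(Add(-58, 5), -209), Rational(1, 157))) = Add(190, Mul(Add(-53, -209), Rational(1, 157))) = Add(190, Mul(-262, Rational(1, 157))) = Add(190, Rational(-262, 157)) = Rational(29568, 157)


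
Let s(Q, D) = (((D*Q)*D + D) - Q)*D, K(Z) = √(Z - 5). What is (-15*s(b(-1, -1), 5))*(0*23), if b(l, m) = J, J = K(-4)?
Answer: 0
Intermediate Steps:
K(Z) = √(-5 + Z)
J = 3*I (J = √(-5 - 4) = √(-9) = 3*I ≈ 3.0*I)
b(l, m) = 3*I
s(Q, D) = D*(D - Q + Q*D²) (s(Q, D) = ((Q*D² + D) - Q)*D = ((D + Q*D²) - Q)*D = (D - Q + Q*D²)*D = D*(D - Q + Q*D²))
(-15*s(b(-1, -1), 5))*(0*23) = (-75*(5 - 3*I + (3*I)*5²))*(0*23) = -75*(5 - 3*I + (3*I)*25)*0 = -75*(5 - 3*I + 75*I)*0 = -75*(5 + 72*I)*0 = -15*(25 + 360*I)*0 = (-375 - 5400*I)*0 = 0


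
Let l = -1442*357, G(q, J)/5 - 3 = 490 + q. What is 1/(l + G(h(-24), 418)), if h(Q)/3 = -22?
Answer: -1/512659 ≈ -1.9506e-6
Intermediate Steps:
h(Q) = -66 (h(Q) = 3*(-22) = -66)
G(q, J) = 2465 + 5*q (G(q, J) = 15 + 5*(490 + q) = 15 + (2450 + 5*q) = 2465 + 5*q)
l = -514794
1/(l + G(h(-24), 418)) = 1/(-514794 + (2465 + 5*(-66))) = 1/(-514794 + (2465 - 330)) = 1/(-514794 + 2135) = 1/(-512659) = -1/512659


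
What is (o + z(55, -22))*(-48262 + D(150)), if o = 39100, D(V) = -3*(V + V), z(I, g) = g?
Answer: -1921152636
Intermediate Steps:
D(V) = -6*V
(o + z(55, -22))*(-48262 + D(150)) = (39100 - 22)*(-48262 - 6*150) = 39078*(-48262 - 900) = 39078*(-49162) = -1921152636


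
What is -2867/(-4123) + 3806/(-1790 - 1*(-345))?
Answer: -11549323/5957735 ≈ -1.9385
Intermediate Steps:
-2867/(-4123) + 3806/(-1790 - 1*(-345)) = -2867*(-1/4123) + 3806/(-1790 + 345) = 2867/4123 + 3806/(-1445) = 2867/4123 + 3806*(-1/1445) = 2867/4123 - 3806/1445 = -11549323/5957735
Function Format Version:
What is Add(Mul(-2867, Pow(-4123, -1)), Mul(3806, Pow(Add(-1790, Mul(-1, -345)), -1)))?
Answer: Rational(-11549323, 5957735) ≈ -1.9385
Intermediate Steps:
Add(Mul(-2867, Pow(-4123, -1)), Mul(3806, Pow(Add(-1790, Mul(-1, -345)), -1))) = Add(Mul(-2867, Rational(-1, 4123)), Mul(3806, Pow(Add(-1790, 345), -1))) = Add(Rational(2867, 4123), Mul(3806, Pow(-1445, -1))) = Add(Rational(2867, 4123), Mul(3806, Rational(-1, 1445))) = Add(Rational(2867, 4123), Rational(-3806, 1445)) = Rational(-11549323, 5957735)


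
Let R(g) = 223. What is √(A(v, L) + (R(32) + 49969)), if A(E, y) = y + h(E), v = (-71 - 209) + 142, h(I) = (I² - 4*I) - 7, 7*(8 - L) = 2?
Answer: √3419647/7 ≈ 264.18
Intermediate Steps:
L = 54/7 (L = 8 - ⅐*2 = 8 - 2/7 = 54/7 ≈ 7.7143)
h(I) = -7 + I² - 4*I
v = -138 (v = -280 + 142 = -138)
A(E, y) = -7 + y + E² - 4*E (A(E, y) = y + (-7 + E² - 4*E) = -7 + y + E² - 4*E)
√(A(v, L) + (R(32) + 49969)) = √((-7 + 54/7 + (-138)² - 4*(-138)) + (223 + 49969)) = √((-7 + 54/7 + 19044 + 552) + 50192) = √(137177/7 + 50192) = √(488521/7) = √3419647/7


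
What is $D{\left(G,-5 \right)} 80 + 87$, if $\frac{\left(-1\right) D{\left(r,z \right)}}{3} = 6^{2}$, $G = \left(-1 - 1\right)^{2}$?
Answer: $-8553$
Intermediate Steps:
$G = 4$ ($G = \left(-2\right)^{2} = 4$)
$D{\left(r,z \right)} = -108$ ($D{\left(r,z \right)} = - 3 \cdot 6^{2} = \left(-3\right) 36 = -108$)
$D{\left(G,-5 \right)} 80 + 87 = \left(-108\right) 80 + 87 = -8640 + 87 = -8553$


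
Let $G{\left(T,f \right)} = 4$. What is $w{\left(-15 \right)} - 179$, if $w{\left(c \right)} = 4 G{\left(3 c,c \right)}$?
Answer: $-163$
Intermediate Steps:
$w{\left(c \right)} = 16$ ($w{\left(c \right)} = 4 \cdot 4 = 16$)
$w{\left(-15 \right)} - 179 = 16 - 179 = -163$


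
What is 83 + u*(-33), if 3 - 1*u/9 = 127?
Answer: 36911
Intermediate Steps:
u = -1116 (u = 27 - 9*127 = 27 - 1143 = -1116)
83 + u*(-33) = 83 - 1116*(-33) = 83 + 36828 = 36911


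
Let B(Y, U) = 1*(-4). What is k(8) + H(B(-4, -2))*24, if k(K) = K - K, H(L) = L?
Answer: -96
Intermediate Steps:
B(Y, U) = -4
k(K) = 0
k(8) + H(B(-4, -2))*24 = 0 - 4*24 = 0 - 96 = -96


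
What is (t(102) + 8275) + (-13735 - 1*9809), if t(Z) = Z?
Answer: -15167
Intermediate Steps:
(t(102) + 8275) + (-13735 - 1*9809) = (102 + 8275) + (-13735 - 1*9809) = 8377 + (-13735 - 9809) = 8377 - 23544 = -15167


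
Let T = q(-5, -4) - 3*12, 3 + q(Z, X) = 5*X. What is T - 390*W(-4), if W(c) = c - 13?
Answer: 6571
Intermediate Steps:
W(c) = -13 + c
q(Z, X) = -3 + 5*X
T = -59 (T = (-3 + 5*(-4)) - 3*12 = (-3 - 20) - 36 = -23 - 36 = -59)
T - 390*W(-4) = -59 - 390*(-13 - 4) = -59 - 390*(-17) = -59 + 6630 = 6571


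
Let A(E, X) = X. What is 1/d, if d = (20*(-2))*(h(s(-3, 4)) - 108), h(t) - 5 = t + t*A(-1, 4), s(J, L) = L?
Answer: 1/3320 ≈ 0.00030120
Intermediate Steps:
h(t) = 5 + 5*t (h(t) = 5 + (t + t*4) = 5 + (t + 4*t) = 5 + 5*t)
d = 3320 (d = (20*(-2))*((5 + 5*4) - 108) = -40*((5 + 20) - 108) = -40*(25 - 108) = -40*(-83) = 3320)
1/d = 1/3320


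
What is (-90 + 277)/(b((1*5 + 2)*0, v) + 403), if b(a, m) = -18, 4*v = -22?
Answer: 17/35 ≈ 0.48571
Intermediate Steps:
v = -11/2 (v = (¼)*(-22) = -11/2 ≈ -5.5000)
(-90 + 277)/(b((1*5 + 2)*0, v) + 403) = (-90 + 277)/(-18 + 403) = 187/385 = 187*(1/385) = 17/35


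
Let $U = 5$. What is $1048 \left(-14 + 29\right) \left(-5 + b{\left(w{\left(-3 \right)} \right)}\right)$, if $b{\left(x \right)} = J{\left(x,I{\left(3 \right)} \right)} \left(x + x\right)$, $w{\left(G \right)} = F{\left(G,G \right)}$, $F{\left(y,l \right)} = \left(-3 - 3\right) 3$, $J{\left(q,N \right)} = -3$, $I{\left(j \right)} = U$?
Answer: $1619160$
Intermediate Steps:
$I{\left(j \right)} = 5$
$F{\left(y,l \right)} = -18$ ($F{\left(y,l \right)} = \left(-6\right) 3 = -18$)
$w{\left(G \right)} = -18$
$b{\left(x \right)} = - 6 x$ ($b{\left(x \right)} = - 3 \left(x + x\right) = - 3 \cdot 2 x = - 6 x$)
$1048 \left(-14 + 29\right) \left(-5 + b{\left(w{\left(-3 \right)} \right)}\right) = 1048 \left(-14 + 29\right) \left(-5 - -108\right) = 1048 \cdot 15 \left(-5 + 108\right) = 1048 \cdot 15 \cdot 103 = 1048 \cdot 1545 = 1619160$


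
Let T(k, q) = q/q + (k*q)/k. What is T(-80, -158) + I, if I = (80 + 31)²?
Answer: 12164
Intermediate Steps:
I = 12321 (I = 111² = 12321)
T(k, q) = 1 + q
T(-80, -158) + I = (1 - 158) + 12321 = -157 + 12321 = 12164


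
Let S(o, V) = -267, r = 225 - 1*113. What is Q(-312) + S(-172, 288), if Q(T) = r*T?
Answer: -35211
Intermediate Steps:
r = 112 (r = 225 - 113 = 112)
Q(T) = 112*T
Q(-312) + S(-172, 288) = 112*(-312) - 267 = -34944 - 267 = -35211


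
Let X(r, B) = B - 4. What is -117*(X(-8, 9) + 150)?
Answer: -18135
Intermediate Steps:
X(r, B) = -4 + B
-117*(X(-8, 9) + 150) = -117*((-4 + 9) + 150) = -117*(5 + 150) = -117*155 = -18135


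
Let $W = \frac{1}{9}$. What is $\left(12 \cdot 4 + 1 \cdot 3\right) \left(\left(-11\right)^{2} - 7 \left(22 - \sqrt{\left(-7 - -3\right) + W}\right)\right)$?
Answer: $-1683 + 119 i \sqrt{35} \approx -1683.0 + 704.01 i$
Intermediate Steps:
$W = \frac{1}{9} \approx 0.11111$
$\left(12 \cdot 4 + 1 \cdot 3\right) \left(\left(-11\right)^{2} - 7 \left(22 - \sqrt{\left(-7 - -3\right) + W}\right)\right) = \left(12 \cdot 4 + 1 \cdot 3\right) \left(\left(-11\right)^{2} - 7 \left(22 - \sqrt{\left(-7 - -3\right) + \frac{1}{9}}\right)\right) = \left(48 + 3\right) \left(121 - 7 \left(22 - \sqrt{\left(-7 + 3\right) + \frac{1}{9}}\right)\right) = 51 \left(121 - 7 \left(22 - \sqrt{-4 + \frac{1}{9}}\right)\right) = 51 \left(121 - 7 \left(22 - \sqrt{- \frac{35}{9}}\right)\right) = 51 \left(121 - 7 \left(22 - \frac{i \sqrt{35}}{3}\right)\right) = 51 \left(121 - \left(154 - \frac{7 i \sqrt{35}}{3}\right)\right) = 51 \left(-33 + \frac{7 i \sqrt{35}}{3}\right) = -1683 + 119 i \sqrt{35}$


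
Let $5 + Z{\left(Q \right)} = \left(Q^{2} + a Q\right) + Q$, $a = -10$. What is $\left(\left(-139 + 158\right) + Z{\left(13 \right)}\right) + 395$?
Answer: $461$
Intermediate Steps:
$Z{\left(Q \right)} = -5 + Q^{2} - 9 Q$ ($Z{\left(Q \right)} = -5 + \left(\left(Q^{2} - 10 Q\right) + Q\right) = -5 + \left(Q^{2} - 9 Q\right) = -5 + Q^{2} - 9 Q$)
$\left(\left(-139 + 158\right) + Z{\left(13 \right)}\right) + 395 = \left(\left(-139 + 158\right) - \left(122 - 169\right)\right) + 395 = \left(19 - -47\right) + 395 = \left(19 + 47\right) + 395 = 66 + 395 = 461$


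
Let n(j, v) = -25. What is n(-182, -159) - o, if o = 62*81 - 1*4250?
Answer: -797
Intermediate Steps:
o = 772 (o = 5022 - 4250 = 772)
n(-182, -159) - o = -25 - 1*772 = -25 - 772 = -797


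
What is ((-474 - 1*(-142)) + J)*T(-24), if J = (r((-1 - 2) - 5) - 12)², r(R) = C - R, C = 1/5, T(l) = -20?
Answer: 31756/5 ≈ 6351.2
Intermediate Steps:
C = ⅕ ≈ 0.20000
r(R) = ⅕ - R
J = 361/25 (J = ((⅕ - ((-1 - 2) - 5)) - 12)² = ((⅕ - (-3 - 5)) - 12)² = ((⅕ - 1*(-8)) - 12)² = ((⅕ + 8) - 12)² = (41/5 - 12)² = (-19/5)² = 361/25 ≈ 14.440)
((-474 - 1*(-142)) + J)*T(-24) = ((-474 - 1*(-142)) + 361/25)*(-20) = ((-474 + 142) + 361/25)*(-20) = (-332 + 361/25)*(-20) = -7939/25*(-20) = 31756/5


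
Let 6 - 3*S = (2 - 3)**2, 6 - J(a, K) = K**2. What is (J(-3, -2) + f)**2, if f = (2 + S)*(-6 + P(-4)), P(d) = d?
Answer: 10816/9 ≈ 1201.8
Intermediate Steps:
J(a, K) = 6 - K**2
S = 5/3 (S = 2 - (2 - 3)**2/3 = 2 - 1/3*(-1)**2 = 2 - 1/3*1 = 2 - 1/3 = 5/3 ≈ 1.6667)
f = -110/3 (f = (2 + 5/3)*(-6 - 4) = (11/3)*(-10) = -110/3 ≈ -36.667)
(J(-3, -2) + f)**2 = ((6 - 1*(-2)**2) - 110/3)**2 = ((6 - 1*4) - 110/3)**2 = ((6 - 4) - 110/3)**2 = (2 - 110/3)**2 = (-104/3)**2 = 10816/9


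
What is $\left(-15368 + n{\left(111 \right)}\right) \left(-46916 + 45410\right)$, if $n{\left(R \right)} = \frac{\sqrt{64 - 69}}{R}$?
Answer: $23144208 - \frac{502 i \sqrt{5}}{37} \approx 2.3144 \cdot 10^{7} - 30.338 i$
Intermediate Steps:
$n{\left(R \right)} = \frac{i \sqrt{5}}{R}$ ($n{\left(R \right)} = \frac{\sqrt{-5}}{R} = \frac{i \sqrt{5}}{R}$)
$\left(-15368 + n{\left(111 \right)}\right) \left(-46916 + 45410\right) = \left(-15368 + \frac{i \sqrt{5}}{111}\right) \left(-46916 + 45410\right) = \left(-15368 + i \sqrt{5} \cdot \frac{1}{111}\right) \left(-1506\right) = \left(-15368 + \frac{i \sqrt{5}}{111}\right) \left(-1506\right) = 23144208 - \frac{502 i \sqrt{5}}{37}$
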